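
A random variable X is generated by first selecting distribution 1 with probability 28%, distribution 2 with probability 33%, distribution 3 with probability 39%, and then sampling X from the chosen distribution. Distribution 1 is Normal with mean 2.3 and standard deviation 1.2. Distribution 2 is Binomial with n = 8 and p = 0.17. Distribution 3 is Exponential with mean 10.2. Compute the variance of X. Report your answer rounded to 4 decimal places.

Per component, 1: μ=2.3, E[X²]=6.73; 2: μ=1.36, E[X²]=2.9784; 3: μ=10.2, E[X²]=208.08.
E[X] = 0.28·2.3 + 0.33·1.36 + 0.39·10.2 = 5.0708.
E[X²] = 0.28·6.73 + 0.33·2.9784 + 0.39·208.08 = 84.0185.
Var(X) = E[X²] − (E[X])² = 84.0185 − 25.713 = 58.3055.

58.3055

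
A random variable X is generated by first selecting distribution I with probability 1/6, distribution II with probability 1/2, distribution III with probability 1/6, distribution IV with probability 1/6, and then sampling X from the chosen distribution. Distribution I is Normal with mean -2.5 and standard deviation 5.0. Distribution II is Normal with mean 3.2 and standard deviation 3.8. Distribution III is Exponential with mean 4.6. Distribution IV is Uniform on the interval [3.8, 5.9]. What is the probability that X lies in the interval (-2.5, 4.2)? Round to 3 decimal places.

0.468

Conditional on each component, P(-2.5 < X < 4.2): I: 0.409877; II: 0.536978; III: 0.598699; IV: 0.190476.
By total probability, P(-2.5 < X < 4.2) = 0.166667·0.409877 + 0.5·0.536978 + 0.166667·0.598699 + 0.166667·0.190476 = 0.468331.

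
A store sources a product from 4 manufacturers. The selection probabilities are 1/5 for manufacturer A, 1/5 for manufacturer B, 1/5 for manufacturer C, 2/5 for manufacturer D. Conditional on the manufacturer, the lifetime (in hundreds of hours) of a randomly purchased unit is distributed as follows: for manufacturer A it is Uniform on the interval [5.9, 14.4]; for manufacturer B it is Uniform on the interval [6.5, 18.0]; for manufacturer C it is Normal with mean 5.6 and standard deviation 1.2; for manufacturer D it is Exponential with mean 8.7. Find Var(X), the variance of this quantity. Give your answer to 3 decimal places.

38.691

Per component, A: μ=10.15, E[X²]=109.043; B: μ=12.25, E[X²]=161.083; C: μ=5.6, E[X²]=32.8; D: μ=8.7, E[X²]=151.38.
E[X] = 0.2·10.15 + 0.2·12.25 + 0.2·5.6 + 0.4·8.7 = 9.08.
E[X²] = 0.2·109.043 + 0.2·161.083 + 0.2·32.8 + 0.4·151.38 = 121.137.
Var(X) = E[X²] − (E[X])² = 121.137 − 82.4464 = 38.6909.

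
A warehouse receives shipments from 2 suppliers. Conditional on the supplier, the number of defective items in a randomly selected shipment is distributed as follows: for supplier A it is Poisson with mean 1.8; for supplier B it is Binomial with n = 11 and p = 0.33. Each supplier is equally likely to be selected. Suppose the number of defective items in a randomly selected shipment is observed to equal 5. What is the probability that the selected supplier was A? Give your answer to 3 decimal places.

Likelihoods P(X=5 | ·): A: 0.0260286; B: 0.163554.
Posterior ∝ prior × likelihood. Numerator for A: 0.5·0.0260286 = 0.0130143.
Normalizing constant: 0.5·0.0260286 + 0.5·0.163554 = 0.0947912.
P(A | observation) = 0.0130143 / 0.0947912 = 0.137295.

0.137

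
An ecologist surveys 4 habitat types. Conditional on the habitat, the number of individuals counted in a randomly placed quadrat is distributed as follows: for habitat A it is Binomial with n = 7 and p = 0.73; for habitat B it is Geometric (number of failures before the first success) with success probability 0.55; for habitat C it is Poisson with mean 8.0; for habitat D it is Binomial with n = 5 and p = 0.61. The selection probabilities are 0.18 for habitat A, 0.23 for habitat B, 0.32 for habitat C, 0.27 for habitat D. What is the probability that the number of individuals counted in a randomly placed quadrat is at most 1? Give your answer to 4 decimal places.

Conditional on each habitat, P(X ≤ 1): A: 0.00208432; B: 0.7975; C: 0.00301916; D: 0.0795824.
By total probability, P(X ≤ 1) = 0.18·0.00208432 + 0.23·0.7975 + 0.32·0.00301916 + 0.27·0.0795824 = 0.206254.

0.2063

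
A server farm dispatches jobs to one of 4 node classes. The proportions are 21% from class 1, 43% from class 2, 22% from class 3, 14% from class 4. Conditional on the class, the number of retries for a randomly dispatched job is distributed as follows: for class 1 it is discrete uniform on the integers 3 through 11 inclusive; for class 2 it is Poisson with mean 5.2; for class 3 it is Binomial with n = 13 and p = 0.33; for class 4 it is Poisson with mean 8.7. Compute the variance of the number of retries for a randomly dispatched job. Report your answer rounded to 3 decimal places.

Per component, 1: μ=7, E[X²]=55.6667; 2: μ=5.2, E[X²]=32.24; 3: μ=4.29, E[X²]=21.2784; 4: μ=8.7, E[X²]=84.39.
E[X] = 0.21·7 + 0.43·5.2 + 0.22·4.29 + 0.14·8.7 = 5.8678.
E[X²] = 0.21·55.6667 + 0.43·32.24 + 0.22·21.2784 + 0.14·84.39 = 42.049.
Var(X) = E[X²] − (E[X])² = 42.049 − 34.4311 = 7.61797.

7.618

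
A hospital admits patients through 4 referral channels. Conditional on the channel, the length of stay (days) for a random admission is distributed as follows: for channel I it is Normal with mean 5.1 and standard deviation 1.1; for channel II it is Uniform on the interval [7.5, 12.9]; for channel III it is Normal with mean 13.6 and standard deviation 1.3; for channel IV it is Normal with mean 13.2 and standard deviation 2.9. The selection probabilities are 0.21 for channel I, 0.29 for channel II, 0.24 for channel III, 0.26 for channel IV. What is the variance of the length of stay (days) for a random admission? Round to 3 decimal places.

13.852

Per component, I: μ=5.1, E[X²]=27.22; II: μ=10.2, E[X²]=106.47; III: μ=13.6, E[X²]=186.65; IV: μ=13.2, E[X²]=182.65.
E[X] = 0.21·5.1 + 0.29·10.2 + 0.24·13.6 + 0.26·13.2 = 10.725.
E[X²] = 0.21·27.22 + 0.29·106.47 + 0.24·186.65 + 0.26·182.65 = 128.877.
Var(X) = E[X²] − (E[X])² = 128.877 − 115.026 = 13.8519.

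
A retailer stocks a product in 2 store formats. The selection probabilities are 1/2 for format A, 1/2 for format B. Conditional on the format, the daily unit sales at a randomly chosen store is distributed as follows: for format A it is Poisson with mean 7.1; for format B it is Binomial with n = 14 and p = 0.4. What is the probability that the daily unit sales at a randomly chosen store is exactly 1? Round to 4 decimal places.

0.0066

Conditional on each format, P(X = 1): A: 0.00585824; B: 0.00731399.
By total probability, P(X = 1) = 0.5·0.00585824 + 0.5·0.00731399 = 0.00658612.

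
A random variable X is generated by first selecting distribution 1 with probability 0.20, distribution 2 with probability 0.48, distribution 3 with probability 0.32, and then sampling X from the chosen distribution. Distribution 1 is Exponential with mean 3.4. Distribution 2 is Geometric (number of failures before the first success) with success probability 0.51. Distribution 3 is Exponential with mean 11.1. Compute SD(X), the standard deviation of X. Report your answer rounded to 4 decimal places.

Per component, 1: μ=3.4, E[X²]=23.12; 2: μ=0.960784, E[X²]=2.807; 3: μ=11.1, E[X²]=246.42.
E[X] = 0.2·3.4 + 0.48·0.960784 + 0.32·11.1 = 4.69318.
E[X²] = 0.2·23.12 + 0.48·2.807 + 0.32·246.42 = 84.8258.
Var(X) = E[X²] − (E[X])² = 84.8258 − 22.0259 = 62.7999.
SD(X) = √62.7999 = 7.92464.

7.9246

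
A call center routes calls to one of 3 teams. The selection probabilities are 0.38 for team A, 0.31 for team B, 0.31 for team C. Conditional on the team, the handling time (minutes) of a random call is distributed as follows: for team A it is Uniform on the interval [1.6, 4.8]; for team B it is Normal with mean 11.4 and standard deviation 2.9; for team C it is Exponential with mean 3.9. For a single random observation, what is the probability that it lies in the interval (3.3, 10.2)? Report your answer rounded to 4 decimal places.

Conditional on each team, P(3.3 < X < 10.2): A: 0.46875; B: 0.336903; C: 0.355922.
By total probability, P(3.3 < X < 10.2) = 0.38·0.46875 + 0.31·0.336903 + 0.31·0.355922 = 0.392901.

0.3929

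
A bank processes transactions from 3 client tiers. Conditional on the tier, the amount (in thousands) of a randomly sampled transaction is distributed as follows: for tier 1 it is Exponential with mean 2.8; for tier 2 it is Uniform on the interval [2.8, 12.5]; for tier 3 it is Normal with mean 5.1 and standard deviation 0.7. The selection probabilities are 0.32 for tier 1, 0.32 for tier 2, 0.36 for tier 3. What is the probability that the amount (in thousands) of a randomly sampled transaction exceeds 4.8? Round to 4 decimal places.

0.5514

Conditional on each tier, P(X > 4.8): 1: 0.180092; 2: 0.793814; 3: 0.665882.
By total probability, P(X > 4.8) = 0.32·0.180092 + 0.32·0.793814 + 0.36·0.665882 = 0.551368.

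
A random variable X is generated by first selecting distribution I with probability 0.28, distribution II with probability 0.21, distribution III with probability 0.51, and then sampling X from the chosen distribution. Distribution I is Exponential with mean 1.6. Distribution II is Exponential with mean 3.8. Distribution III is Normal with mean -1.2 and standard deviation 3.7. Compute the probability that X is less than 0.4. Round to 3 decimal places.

0.423

Conditional on each component, P(X < 0.4): I: 0.221199; II: 0.0999124; III: 0.667286.
By total probability, P(X < 0.4) = 0.28·0.221199 + 0.21·0.0999124 + 0.51·0.667286 = 0.423233.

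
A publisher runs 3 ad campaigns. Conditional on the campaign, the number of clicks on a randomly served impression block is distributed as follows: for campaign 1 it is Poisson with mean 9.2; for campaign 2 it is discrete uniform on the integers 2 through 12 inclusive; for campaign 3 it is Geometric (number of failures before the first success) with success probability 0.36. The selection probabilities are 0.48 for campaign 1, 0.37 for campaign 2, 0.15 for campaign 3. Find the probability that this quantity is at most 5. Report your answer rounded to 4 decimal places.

Conditional on each campaign, P(X ≤ 5): 1: 0.104074; 2: 0.363636; 3: 0.931281.
By total probability, P(X ≤ 5) = 0.48·0.104074 + 0.37·0.363636 + 0.15·0.931281 = 0.324193.

0.3242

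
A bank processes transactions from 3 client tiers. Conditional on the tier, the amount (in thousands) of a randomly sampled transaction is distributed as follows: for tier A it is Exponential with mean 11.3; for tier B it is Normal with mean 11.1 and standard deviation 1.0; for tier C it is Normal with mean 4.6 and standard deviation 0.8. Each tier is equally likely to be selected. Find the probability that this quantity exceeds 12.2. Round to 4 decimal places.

Conditional on each tier, P(X > 12.2): A: 0.339716; B: 0.135666; C: 0.
By total probability, P(X > 12.2) = 0.333333·0.339716 + 0.333333·0.135666 + 0.333333·0 = 0.158461.

0.1585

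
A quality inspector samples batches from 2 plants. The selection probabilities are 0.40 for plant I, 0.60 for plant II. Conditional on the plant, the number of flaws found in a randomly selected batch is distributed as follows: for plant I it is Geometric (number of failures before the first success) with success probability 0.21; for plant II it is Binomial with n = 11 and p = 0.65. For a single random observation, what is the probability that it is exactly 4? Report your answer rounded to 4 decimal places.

Conditional on each plant, P(X = 4): I: 0.0817952; II: 0.0379004.
By total probability, P(X = 4) = 0.4·0.0817952 + 0.6·0.0379004 = 0.0554583.

0.0555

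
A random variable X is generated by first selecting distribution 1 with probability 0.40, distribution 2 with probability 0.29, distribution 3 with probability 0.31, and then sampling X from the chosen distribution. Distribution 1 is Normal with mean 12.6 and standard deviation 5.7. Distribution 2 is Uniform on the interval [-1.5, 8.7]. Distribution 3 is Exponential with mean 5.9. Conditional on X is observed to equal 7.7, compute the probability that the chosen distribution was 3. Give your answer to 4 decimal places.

0.2297

Likelihoods f(7.7 | ·): 1: 0.0483687; 2: 0.0980392; 3: 0.0459576.
Posterior ∝ prior × likelihood. Numerator for 3: 0.31·0.0459576 = 0.0142468.
Normalizing constant: 0.4·0.0483687 + 0.29·0.0980392 + 0.31·0.0459576 = 0.0620257.
P(3 | observation) = 0.0142468 / 0.0620257 = 0.229693.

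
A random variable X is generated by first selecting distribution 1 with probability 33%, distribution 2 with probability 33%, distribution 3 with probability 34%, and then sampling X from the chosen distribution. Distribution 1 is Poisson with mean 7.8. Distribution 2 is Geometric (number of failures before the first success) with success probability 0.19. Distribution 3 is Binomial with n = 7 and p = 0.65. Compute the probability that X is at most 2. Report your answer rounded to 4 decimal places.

0.1788

Conditional on each component, P(X ≤ 2): 1: 0.0160698; 2: 0.468559; 3: 0.0556075.
By total probability, P(X ≤ 2) = 0.33·0.0160698 + 0.33·0.468559 + 0.34·0.0556075 = 0.178834.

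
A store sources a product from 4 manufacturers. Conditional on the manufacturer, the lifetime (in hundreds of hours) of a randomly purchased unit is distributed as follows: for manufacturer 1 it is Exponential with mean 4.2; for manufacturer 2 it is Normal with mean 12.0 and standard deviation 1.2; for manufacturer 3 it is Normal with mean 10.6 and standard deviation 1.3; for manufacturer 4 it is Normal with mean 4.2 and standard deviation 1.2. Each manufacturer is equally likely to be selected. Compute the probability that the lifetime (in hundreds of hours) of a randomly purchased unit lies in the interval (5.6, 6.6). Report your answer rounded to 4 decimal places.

0.0389

Conditional on each manufacturer, P(5.6 < X < 6.6): 1: 0.055849; 2: 3.34946e-06; 3: 0.000985753; 4: 0.0989224.
By total probability, P(5.6 < X < 6.6) = 0.25·0.055849 + 0.25·3.34946e-06 + 0.25·0.000985753 + 0.25·0.0989224 = 0.0389401.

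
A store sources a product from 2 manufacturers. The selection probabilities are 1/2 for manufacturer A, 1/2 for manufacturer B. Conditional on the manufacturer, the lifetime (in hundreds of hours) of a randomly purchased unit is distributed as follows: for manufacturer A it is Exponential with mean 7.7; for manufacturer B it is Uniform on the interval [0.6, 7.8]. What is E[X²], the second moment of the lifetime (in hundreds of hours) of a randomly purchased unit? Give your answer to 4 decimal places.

70.2700

For each component E[X²] = Var + (mean)², giving A: 118.58; B: 21.96.
Overall E[X²] = 0.5·118.58 + 0.5·21.96 = 70.27.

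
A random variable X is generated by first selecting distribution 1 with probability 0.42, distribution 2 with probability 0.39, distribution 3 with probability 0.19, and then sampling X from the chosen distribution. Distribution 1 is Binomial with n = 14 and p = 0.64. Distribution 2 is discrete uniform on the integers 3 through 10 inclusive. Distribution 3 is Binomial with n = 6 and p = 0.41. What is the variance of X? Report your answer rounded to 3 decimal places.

9.250

Per component, 1: μ=8.96, E[X²]=83.5072; 2: μ=6.5, E[X²]=47.5; 3: μ=2.46, E[X²]=7.503.
E[X] = 0.42·8.96 + 0.39·6.5 + 0.19·2.46 = 6.7656.
E[X²] = 0.42·83.5072 + 0.39·47.5 + 0.19·7.503 = 55.0236.
Var(X) = E[X²] − (E[X])² = 55.0236 − 45.7733 = 9.25025.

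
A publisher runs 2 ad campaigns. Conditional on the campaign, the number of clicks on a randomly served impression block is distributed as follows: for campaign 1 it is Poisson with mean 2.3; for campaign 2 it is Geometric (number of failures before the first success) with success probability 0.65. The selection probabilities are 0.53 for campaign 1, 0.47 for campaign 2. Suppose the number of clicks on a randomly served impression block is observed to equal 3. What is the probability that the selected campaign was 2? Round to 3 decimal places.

0.108

Likelihoods P(X=3 | ·): 1: 0.203308; 2: 0.0278687.
Posterior ∝ prior × likelihood. Numerator for 2: 0.47·0.0278687 = 0.0130983.
Normalizing constant: 0.53·0.203308 + 0.47·0.0278687 = 0.120852.
P(2 | observation) = 0.0130983 / 0.120852 = 0.108383.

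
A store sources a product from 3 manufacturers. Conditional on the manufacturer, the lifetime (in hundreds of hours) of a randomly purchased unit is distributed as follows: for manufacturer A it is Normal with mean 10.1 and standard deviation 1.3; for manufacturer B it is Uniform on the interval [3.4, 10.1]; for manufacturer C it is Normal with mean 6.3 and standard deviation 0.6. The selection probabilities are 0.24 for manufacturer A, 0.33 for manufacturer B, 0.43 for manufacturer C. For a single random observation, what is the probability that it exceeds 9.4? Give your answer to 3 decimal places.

Conditional on each manufacturer, P(X > 9.4): A: 0.704871; B: 0.104478; C: 1.19153e-07.
By total probability, P(X > 9.4) = 0.24·0.704871 + 0.33·0.104478 + 0.43·1.19153e-07 = 0.203647.

0.204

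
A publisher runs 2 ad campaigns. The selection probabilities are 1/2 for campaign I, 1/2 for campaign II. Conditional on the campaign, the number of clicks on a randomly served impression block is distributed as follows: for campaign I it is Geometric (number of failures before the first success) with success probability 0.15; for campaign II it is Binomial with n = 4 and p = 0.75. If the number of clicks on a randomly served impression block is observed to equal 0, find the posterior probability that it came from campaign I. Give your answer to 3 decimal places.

Likelihoods P(X=0 | ·): I: 0.15; II: 0.00390625.
Posterior ∝ prior × likelihood. Numerator for I: 0.5·0.15 = 0.075.
Normalizing constant: 0.5·0.15 + 0.5·0.00390625 = 0.0769531.
P(I | observation) = 0.075 / 0.0769531 = 0.974619.

0.975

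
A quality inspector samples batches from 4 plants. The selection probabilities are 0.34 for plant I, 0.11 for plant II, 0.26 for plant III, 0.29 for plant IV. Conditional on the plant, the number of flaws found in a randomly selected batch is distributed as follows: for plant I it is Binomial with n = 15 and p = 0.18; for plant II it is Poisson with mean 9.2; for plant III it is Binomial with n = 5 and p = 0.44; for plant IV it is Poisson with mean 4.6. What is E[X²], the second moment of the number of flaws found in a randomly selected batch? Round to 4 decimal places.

For each component E[X²] = Var + (mean)², giving I: 9.504; II: 93.84; III: 6.072; IV: 25.76.
Overall E[X²] = 0.34·9.504 + 0.11·93.84 + 0.26·6.072 + 0.29·25.76 = 22.6029.

22.6029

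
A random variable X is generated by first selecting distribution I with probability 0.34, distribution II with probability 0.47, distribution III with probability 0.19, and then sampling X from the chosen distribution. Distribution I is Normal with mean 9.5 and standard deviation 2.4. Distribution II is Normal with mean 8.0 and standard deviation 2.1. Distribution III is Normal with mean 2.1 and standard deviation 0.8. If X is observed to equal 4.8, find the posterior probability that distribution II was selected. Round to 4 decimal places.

0.7643

Likelihoods f(4.8 | ·): I: 0.02443; II: 0.0594944; III: 0.0016764.
Posterior ∝ prior × likelihood. Numerator for II: 0.47·0.0594944 = 0.0279624.
Normalizing constant: 0.34·0.02443 + 0.47·0.0594944 + 0.19·0.0016764 = 0.0365871.
P(II | observation) = 0.0279624 / 0.0365871 = 0.764269.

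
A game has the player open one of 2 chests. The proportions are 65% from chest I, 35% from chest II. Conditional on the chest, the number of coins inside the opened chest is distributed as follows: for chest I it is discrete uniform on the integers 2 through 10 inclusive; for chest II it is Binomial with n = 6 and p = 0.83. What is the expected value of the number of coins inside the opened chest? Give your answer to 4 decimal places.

5.6430

Component means — I: 6; II: 4.98.
E[X] = 0.65·6 + 0.35·4.98 = 5.643.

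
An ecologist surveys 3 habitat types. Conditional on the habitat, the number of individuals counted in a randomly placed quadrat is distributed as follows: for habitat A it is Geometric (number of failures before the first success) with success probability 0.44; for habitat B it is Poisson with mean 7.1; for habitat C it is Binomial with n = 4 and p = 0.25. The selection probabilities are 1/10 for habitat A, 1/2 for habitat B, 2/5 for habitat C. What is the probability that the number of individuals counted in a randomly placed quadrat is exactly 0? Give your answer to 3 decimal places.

0.171

Conditional on each habitat, P(X = 0): A: 0.44; B: 0.000825105; C: 0.316406.
By total probability, P(X = 0) = 0.1·0.44 + 0.5·0.000825105 + 0.4·0.316406 = 0.170975.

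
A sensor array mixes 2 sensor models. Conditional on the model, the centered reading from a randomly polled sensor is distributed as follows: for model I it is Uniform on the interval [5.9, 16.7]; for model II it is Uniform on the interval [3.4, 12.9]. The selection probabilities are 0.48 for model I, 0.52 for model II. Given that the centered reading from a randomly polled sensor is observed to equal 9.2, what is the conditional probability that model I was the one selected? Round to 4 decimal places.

0.4481

Likelihoods f(9.2 | ·): I: 0.0925926; II: 0.105263.
Posterior ∝ prior × likelihood. Numerator for I: 0.48·0.0925926 = 0.0444444.
Normalizing constant: 0.48·0.0925926 + 0.52·0.105263 = 0.0991813.
P(I | observation) = 0.0444444 / 0.0991813 = 0.448113.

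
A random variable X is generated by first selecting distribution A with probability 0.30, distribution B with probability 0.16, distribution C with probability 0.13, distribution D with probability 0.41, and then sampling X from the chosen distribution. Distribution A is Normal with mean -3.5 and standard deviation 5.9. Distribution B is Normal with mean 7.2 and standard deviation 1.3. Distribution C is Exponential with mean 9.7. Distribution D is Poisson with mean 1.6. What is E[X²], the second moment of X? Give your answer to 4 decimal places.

For each component E[X²] = Var + (mean)², giving A: 47.06; B: 53.53; C: 188.18; D: 4.16.
Overall E[X²] = 0.3·47.06 + 0.16·53.53 + 0.13·188.18 + 0.41·4.16 = 48.8518.

48.8518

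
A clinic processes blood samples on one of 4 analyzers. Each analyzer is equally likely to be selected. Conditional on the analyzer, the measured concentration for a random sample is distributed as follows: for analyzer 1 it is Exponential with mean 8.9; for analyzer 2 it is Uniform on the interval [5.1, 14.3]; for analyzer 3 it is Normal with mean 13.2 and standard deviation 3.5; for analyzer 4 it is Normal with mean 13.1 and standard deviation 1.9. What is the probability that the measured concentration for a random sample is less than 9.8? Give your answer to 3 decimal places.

Conditional on each analyzer, P(X < 9.8): 1: 0.667503; 2: 0.51087; 3: 0.165667; 4: 0.0412075.
By total probability, P(X < 9.8) = 0.25·0.667503 + 0.25·0.51087 + 0.25·0.165667 + 0.25·0.0412075 = 0.346312.

0.346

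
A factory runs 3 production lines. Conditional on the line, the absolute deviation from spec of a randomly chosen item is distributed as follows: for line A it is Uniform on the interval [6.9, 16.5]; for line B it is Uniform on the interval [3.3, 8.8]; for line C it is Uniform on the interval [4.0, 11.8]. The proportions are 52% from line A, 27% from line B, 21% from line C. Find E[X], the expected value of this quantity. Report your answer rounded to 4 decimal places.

9.3765

Component means — A: 11.7; B: 6.05; C: 7.9.
E[X] = 0.52·11.7 + 0.27·6.05 + 0.21·7.9 = 9.3765.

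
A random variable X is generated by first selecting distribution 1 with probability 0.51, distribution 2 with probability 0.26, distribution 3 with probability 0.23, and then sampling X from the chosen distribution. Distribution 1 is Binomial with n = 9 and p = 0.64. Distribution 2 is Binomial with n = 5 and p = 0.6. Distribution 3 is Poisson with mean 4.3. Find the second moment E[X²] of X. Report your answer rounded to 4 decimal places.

25.8718

For each component E[X²] = Var + (mean)², giving 1: 35.2512; 2: 10.2; 3: 22.79.
Overall E[X²] = 0.51·35.2512 + 0.26·10.2 + 0.23·22.79 = 25.8718.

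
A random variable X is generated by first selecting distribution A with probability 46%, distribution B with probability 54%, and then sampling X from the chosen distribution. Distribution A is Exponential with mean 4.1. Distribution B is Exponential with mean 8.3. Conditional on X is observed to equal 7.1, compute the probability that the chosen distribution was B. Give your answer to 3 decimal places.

0.582

Likelihoods f(7.1 | ·): A: 0.0431663; B: 0.0512173.
Posterior ∝ prior × likelihood. Numerator for B: 0.54·0.0512173 = 0.0276574.
Normalizing constant: 0.46·0.0431663 + 0.54·0.0512173 = 0.0475139.
P(B | observation) = 0.0276574 / 0.0475139 = 0.58209.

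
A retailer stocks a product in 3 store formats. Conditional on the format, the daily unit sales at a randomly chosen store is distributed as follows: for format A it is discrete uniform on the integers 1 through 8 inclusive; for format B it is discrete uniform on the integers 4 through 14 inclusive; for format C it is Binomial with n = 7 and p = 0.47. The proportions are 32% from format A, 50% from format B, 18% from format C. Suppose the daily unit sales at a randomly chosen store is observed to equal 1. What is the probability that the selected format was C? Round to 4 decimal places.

Likelihoods P(X=1 | ·): A: 0.125; B: 0; C: 0.0729207.
Posterior ∝ prior × likelihood. Numerator for C: 0.18·0.0729207 = 0.0131257.
Normalizing constant: 0.32·0.125 + 0.5·0 + 0.18·0.0729207 = 0.0531257.
P(C | observation) = 0.0131257 / 0.0531257 = 0.247069.

0.2471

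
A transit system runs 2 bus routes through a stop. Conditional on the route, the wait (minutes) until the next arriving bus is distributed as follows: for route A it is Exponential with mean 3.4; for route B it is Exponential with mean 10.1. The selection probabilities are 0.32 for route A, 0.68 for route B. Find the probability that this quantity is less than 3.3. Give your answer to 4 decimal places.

0.3883

Conditional on each route, P(X < 3.3): A: 0.62114; B: 0.278723.
By total probability, P(X < 3.3) = 0.32·0.62114 + 0.68·0.278723 = 0.388297.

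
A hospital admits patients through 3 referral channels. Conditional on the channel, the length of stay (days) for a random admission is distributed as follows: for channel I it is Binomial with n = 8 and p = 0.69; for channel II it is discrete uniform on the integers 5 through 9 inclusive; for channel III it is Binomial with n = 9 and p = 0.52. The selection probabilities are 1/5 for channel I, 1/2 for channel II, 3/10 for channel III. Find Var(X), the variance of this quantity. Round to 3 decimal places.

3.085

Per component, I: μ=5.52, E[X²]=32.1816; II: μ=7, E[X²]=51; III: μ=4.68, E[X²]=24.1488.
E[X] = 0.2·5.52 + 0.5·7 + 0.3·4.68 = 6.008.
E[X²] = 0.2·32.1816 + 0.5·51 + 0.3·24.1488 = 39.181.
Var(X) = E[X²] − (E[X])² = 39.181 − 36.0961 = 3.0849.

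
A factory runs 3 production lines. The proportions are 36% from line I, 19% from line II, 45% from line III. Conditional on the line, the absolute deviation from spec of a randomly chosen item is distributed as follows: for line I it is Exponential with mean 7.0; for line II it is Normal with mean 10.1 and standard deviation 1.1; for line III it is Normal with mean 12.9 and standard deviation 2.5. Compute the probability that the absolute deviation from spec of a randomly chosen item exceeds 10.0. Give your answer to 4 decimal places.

0.5828

Conditional on each line, P(X > 10.0): I: 0.239651; II: 0.536218; III: 0.876976.
By total probability, P(X > 10.0) = 0.36·0.239651 + 0.19·0.536218 + 0.45·0.876976 = 0.582795.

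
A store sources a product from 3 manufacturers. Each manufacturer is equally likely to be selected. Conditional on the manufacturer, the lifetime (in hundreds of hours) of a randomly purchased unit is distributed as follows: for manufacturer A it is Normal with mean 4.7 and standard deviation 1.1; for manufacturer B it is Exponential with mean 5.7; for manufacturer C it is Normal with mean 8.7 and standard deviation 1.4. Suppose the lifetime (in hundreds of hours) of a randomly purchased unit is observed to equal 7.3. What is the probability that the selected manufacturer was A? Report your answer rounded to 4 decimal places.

Likelihoods f(7.3 | ·): A: 0.0222006; B: 0.0487443; C: 0.172836.
Posterior ∝ prior × likelihood. Numerator for A: 0.333333·0.0222006 = 0.00740019.
Normalizing constant: 0.333333·0.0222006 + 0.333333·0.0487443 + 0.333333·0.172836 = 0.0812604.
P(A | observation) = 0.00740019 / 0.0812604 = 0.0910677.

0.0911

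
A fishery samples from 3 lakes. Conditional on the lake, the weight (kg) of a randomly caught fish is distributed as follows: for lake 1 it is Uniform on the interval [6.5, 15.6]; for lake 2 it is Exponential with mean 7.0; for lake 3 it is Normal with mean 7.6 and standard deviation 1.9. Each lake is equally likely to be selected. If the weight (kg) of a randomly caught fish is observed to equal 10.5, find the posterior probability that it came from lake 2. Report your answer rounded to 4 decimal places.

Likelihoods f(10.5 | ·): 1: 0.10989; 2: 0.0318757; 3: 0.0655061.
Posterior ∝ prior × likelihood. Numerator for 2: 0.333333·0.0318757 = 0.0106252.
Normalizing constant: 0.333333·0.10989 + 0.333333·0.0318757 + 0.333333·0.0655061 = 0.0690906.
P(2 | observation) = 0.0106252 / 0.0690906 = 0.153787.

0.1538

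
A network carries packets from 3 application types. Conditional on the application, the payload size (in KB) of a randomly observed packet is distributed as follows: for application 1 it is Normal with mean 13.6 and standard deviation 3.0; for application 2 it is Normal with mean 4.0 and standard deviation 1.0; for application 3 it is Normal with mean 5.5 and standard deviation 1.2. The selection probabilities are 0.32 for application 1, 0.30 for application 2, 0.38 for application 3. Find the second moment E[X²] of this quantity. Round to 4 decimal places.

For each component E[X²] = Var + (mean)², giving 1: 193.96; 2: 17; 3: 31.69.
Overall E[X²] = 0.32·193.96 + 0.3·17 + 0.38·31.69 = 79.2094.

79.2094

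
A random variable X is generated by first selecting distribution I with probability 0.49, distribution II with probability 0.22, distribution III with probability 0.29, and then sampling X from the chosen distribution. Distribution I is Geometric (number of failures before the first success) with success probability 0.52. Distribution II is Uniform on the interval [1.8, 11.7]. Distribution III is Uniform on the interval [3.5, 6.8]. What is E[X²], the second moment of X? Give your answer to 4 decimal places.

21.0626

For each component E[X²] = Var + (mean)², giving I: 2.62722; II: 53.73; III: 27.43.
Overall E[X²] = 0.49·2.62722 + 0.22·53.73 + 0.29·27.43 = 21.0626.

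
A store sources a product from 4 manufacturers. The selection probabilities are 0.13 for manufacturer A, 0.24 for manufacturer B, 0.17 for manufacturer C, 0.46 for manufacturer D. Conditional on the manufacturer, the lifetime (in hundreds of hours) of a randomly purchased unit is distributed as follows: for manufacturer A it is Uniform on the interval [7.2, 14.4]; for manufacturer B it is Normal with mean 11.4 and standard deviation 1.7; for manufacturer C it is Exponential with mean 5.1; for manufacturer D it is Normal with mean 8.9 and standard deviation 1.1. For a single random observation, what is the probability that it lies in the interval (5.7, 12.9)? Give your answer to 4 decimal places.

Conditional on each manufacturer, P(5.7 < X < 12.9): A: 0.791667; B: 0.810807; C: 0.247343; D: 0.998049.
By total probability, P(5.7 < X < 12.9) = 0.13·0.791667 + 0.24·0.810807 + 0.17·0.247343 + 0.46·0.998049 = 0.798661.

0.7987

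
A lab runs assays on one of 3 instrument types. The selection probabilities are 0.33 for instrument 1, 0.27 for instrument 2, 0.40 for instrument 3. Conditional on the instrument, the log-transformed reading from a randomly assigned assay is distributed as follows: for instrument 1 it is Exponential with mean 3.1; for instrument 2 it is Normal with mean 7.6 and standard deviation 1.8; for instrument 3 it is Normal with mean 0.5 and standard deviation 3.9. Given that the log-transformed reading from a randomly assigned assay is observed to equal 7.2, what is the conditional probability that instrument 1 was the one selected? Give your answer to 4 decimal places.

Likelihoods f(7.2 | ·): 1: 0.0316195; 2: 0.216229; 3: 0.0233867.
Posterior ∝ prior × likelihood. Numerator for 1: 0.33·0.0316195 = 0.0104344.
Normalizing constant: 0.33·0.0316195 + 0.27·0.216229 + 0.4·0.0233867 = 0.078171.
P(1 | observation) = 0.0104344 / 0.078171 = 0.133482.

0.1335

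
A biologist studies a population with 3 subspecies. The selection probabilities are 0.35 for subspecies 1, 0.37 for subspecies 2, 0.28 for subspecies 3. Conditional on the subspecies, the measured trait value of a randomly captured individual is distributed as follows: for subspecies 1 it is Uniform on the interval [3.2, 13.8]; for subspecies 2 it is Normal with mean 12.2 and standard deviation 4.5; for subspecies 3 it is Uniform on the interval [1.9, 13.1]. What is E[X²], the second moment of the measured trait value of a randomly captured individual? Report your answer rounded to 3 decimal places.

For each component E[X²] = Var + (mean)², giving 1: 81.6133; 2: 169.09; 3: 66.7033.
Overall E[X²] = 0.35·81.6133 + 0.37·169.09 + 0.28·66.7033 = 109.805.

109.805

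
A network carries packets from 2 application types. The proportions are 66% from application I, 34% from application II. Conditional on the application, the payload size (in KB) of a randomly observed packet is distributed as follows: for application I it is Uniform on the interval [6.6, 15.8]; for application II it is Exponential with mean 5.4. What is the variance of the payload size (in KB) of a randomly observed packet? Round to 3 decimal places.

Per component, I: μ=11.2, E[X²]=132.493; II: μ=5.4, E[X²]=58.32.
E[X] = 0.66·11.2 + 0.34·5.4 = 9.228.
E[X²] = 0.66·132.493 + 0.34·58.32 = 107.274.
Var(X) = E[X²] − (E[X])² = 107.274 − 85.156 = 22.1184.

22.118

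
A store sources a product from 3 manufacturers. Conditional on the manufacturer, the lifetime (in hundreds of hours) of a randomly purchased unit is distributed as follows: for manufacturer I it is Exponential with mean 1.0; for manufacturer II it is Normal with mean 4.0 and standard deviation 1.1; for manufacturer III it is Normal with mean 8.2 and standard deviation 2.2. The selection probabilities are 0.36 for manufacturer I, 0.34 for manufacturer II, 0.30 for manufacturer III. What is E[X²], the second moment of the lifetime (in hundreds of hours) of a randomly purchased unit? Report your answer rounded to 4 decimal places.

28.1954

For each component E[X²] = Var + (mean)², giving I: 2; II: 17.21; III: 72.08.
Overall E[X²] = 0.36·2 + 0.34·17.21 + 0.3·72.08 = 28.1954.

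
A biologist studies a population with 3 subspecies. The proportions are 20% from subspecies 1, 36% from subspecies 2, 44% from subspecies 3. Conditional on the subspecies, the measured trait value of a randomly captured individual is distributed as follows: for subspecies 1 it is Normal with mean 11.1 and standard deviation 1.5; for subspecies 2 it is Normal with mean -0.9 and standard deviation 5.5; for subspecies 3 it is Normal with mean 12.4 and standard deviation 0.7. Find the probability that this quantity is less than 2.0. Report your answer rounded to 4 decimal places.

0.2524

Conditional on each subspecies, P(X < 2.0): 1: 6.52961e-10; 2: 0.700998; 3: 0.
By total probability, P(X < 2.0) = 0.2·6.52961e-10 + 0.36·0.700998 + 0.44·0 = 0.252359.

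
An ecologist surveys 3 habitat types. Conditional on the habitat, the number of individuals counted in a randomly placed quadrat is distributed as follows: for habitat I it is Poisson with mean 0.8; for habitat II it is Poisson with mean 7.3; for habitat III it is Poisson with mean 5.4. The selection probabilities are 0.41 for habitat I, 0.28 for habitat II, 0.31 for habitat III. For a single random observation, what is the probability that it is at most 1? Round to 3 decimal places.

0.342

Conditional on each habitat, P(X ≤ 1): I: 0.808792; II: 0.00560697; III: 0.0289061.
By total probability, P(X ≤ 1) = 0.41·0.808792 + 0.28·0.00560697 + 0.31·0.0289061 = 0.342136.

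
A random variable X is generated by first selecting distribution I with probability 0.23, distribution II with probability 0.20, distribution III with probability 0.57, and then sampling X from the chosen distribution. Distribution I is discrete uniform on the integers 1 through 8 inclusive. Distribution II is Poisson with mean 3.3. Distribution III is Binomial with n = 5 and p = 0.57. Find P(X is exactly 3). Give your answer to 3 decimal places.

Conditional on each component, P(X = 3): I: 0.125; II: 0.220912; III: 0.342422.
By total probability, P(X = 3) = 0.23·0.125 + 0.2·0.220912 + 0.57·0.342422 = 0.268113.

0.268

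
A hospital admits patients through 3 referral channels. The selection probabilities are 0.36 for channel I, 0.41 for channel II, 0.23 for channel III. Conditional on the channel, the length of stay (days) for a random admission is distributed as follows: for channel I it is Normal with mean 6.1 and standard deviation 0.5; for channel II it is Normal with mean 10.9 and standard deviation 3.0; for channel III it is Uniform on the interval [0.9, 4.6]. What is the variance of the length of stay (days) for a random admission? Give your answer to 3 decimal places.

Per component, I: μ=6.1, E[X²]=37.46; II: μ=10.9, E[X²]=127.81; III: μ=2.75, E[X²]=8.70333.
E[X] = 0.36·6.1 + 0.41·10.9 + 0.23·2.75 = 7.2975.
E[X²] = 0.36·37.46 + 0.41·127.81 + 0.23·8.70333 = 67.8895.
Var(X) = E[X²] − (E[X])² = 67.8895 − 53.2535 = 14.636.

14.636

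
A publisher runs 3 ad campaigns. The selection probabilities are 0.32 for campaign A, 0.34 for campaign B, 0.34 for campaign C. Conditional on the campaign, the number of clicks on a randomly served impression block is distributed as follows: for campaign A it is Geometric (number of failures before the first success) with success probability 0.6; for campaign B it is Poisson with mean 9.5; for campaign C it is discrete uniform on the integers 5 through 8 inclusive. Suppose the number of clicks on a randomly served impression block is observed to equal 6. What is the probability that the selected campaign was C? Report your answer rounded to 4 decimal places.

Likelihoods P(X=6 | ·): A: 0.0024576; B: 0.0764208; C: 0.25.
Posterior ∝ prior × likelihood. Numerator for C: 0.34·0.25 = 0.085.
Normalizing constant: 0.32·0.0024576 + 0.34·0.0764208 + 0.34·0.25 = 0.11177.
P(C | observation) = 0.085 / 0.11177 = 0.760494.

0.7605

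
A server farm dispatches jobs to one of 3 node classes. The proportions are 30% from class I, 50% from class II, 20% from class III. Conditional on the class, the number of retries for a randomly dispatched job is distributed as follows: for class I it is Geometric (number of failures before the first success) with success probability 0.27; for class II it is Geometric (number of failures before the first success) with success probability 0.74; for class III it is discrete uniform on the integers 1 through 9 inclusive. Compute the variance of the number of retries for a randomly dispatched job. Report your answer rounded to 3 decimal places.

7.882

Per component, I: μ=2.7037, E[X²]=17.3237; II: μ=0.351351, E[X²]=0.598247; III: μ=5, E[X²]=31.6667.
E[X] = 0.3·2.7037 + 0.5·0.351351 + 0.2·5 = 1.98679.
E[X²] = 0.3·17.3237 + 0.5·0.598247 + 0.2·31.6667 = 11.8296.
Var(X) = E[X²] − (E[X])² = 11.8296 − 3.94732 = 7.88225.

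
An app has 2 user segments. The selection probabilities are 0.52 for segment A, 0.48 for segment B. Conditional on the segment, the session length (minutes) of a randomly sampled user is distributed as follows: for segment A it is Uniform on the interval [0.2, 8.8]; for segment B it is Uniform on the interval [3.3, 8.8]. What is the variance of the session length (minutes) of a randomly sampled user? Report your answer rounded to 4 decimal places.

5.0146

Per component, A: μ=4.5, E[X²]=26.4133; B: μ=6.05, E[X²]=39.1233.
E[X] = 0.52·4.5 + 0.48·6.05 = 5.244.
E[X²] = 0.52·26.4133 + 0.48·39.1233 = 32.5141.
Var(X) = E[X²] − (E[X])² = 32.5141 − 27.4995 = 5.0146.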